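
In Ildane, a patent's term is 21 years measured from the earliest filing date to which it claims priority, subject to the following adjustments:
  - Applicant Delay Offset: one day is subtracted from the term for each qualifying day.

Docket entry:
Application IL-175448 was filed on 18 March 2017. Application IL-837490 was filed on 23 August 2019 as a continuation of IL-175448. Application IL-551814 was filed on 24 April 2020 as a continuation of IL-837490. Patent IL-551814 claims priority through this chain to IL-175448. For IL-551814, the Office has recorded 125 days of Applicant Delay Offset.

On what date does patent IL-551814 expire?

Earliest priority filing: 18 March 2017.
Base term: 18 March 2017 + 21 years → 18 March 2038.
Applicant Delay Offset: −125 days → 13 November 2037.

2037-11-13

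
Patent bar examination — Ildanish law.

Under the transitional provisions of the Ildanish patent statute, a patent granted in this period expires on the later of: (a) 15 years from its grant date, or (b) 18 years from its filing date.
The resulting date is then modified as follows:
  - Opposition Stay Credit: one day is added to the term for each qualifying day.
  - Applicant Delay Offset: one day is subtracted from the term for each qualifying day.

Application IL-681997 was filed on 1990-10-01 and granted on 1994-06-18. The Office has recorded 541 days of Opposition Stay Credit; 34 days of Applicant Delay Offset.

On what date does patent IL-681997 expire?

2010-11-07

(a) grant + 15 years → 18 June 2009.
(b) filing + 18 years → 1 October 2008.
Later of the two: 18 June 2009.
Opposition Stay Credit: +541 days → 11 December 2010.
Applicant Delay Offset: −34 days → 7 November 2010.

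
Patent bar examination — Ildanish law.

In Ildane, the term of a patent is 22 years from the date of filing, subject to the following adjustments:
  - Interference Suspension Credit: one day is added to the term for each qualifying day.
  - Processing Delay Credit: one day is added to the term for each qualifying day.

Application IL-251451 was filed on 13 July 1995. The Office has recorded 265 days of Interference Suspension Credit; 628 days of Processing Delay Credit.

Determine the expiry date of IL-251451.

Base term: filing date + 22 years → 13 July 2017.
Interference Suspension Credit: +265 days → 4 April 2018.
Processing Delay Credit: +628 days → 23 December 2019.

December 23, 2019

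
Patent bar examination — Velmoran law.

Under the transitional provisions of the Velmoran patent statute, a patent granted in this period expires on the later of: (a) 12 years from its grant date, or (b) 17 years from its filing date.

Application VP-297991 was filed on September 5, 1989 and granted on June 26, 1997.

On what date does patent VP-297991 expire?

2009-06-26

(a) grant + 12 years → 26 June 2009.
(b) filing + 17 years → 5 September 2006.
Later of the two: 26 June 2009.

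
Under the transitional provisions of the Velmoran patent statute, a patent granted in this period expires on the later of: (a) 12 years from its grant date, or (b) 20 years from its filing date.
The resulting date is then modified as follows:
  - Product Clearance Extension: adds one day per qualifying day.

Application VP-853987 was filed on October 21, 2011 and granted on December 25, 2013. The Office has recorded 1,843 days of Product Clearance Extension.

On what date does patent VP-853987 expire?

November 6, 2036

(a) grant + 12 years → 25 December 2025.
(b) filing + 20 years → 21 October 2031.
Later of the two: 21 October 2031.
Product Clearance Extension: +1843 days → 6 November 2036.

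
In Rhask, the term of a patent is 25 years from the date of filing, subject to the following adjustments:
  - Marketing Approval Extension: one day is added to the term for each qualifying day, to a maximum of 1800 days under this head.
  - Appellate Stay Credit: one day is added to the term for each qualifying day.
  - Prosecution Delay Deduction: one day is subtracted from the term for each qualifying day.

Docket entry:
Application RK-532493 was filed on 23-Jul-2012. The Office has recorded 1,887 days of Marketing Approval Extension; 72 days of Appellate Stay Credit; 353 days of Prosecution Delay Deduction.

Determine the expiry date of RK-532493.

Base term: filing date + 25 years → 23 July 2037.
Marketing Approval Extension: 1887 days claimed exceeds the 1800-day cap, so +1800 days → 27 June 2042.
Appellate Stay Credit: +72 days → 7 September 2042.
Prosecution Delay Deduction: −353 days → 19 September 2041.

2041-09-19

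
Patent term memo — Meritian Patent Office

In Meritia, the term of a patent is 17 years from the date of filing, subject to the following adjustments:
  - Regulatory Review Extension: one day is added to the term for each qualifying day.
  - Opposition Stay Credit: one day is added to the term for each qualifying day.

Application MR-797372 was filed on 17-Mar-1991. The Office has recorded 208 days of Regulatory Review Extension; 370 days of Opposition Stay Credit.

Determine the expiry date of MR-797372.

Base term: filing date + 17 years → 17 March 2008.
Regulatory Review Extension: +208 days → 11 October 2008.
Opposition Stay Credit: +370 days → 16 October 2009.

2009-10-16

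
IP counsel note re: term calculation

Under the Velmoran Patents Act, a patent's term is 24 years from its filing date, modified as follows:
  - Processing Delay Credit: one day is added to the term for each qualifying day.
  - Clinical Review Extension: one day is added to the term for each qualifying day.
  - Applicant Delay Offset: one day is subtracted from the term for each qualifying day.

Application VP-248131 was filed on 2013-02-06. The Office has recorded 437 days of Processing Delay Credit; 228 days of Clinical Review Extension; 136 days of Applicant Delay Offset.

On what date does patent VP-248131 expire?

Base term: filing date + 24 years → 6 February 2037.
Processing Delay Credit: +437 days → 19 April 2038.
Clinical Review Extension: +228 days → 3 December 2038.
Applicant Delay Offset: −136 days → 20 July 2038.

2038-07-20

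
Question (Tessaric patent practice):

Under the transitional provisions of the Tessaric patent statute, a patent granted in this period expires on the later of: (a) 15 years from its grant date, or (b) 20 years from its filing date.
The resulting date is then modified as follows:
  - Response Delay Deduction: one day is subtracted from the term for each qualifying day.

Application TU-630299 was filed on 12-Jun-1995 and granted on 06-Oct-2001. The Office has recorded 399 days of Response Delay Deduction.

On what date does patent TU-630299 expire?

2015-09-03

(a) grant + 15 years → 6 October 2016.
(b) filing + 20 years → 12 June 2015.
Later of the two: 6 October 2016.
Response Delay Deduction: −399 days → 3 September 2015.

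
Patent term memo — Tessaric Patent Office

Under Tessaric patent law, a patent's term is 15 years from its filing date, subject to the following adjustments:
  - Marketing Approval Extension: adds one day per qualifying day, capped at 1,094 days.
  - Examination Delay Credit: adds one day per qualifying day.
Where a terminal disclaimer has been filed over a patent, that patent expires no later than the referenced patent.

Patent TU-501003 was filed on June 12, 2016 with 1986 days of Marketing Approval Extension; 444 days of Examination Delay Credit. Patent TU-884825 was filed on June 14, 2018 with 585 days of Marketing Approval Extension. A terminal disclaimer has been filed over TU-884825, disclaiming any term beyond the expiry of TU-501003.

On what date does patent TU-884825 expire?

Natural term of TU-884825:
  Base: filing + 15 years → 14 June 2033.
  Marketing Approval Extension: 585 days (within the 1094-day cap) → +585 days → 20 January 2035.
Expiry of referenced patent TU-501003:
  Base: filing + 15 years → 12 June 2031.
  Marketing Approval Extension: 1986 days claimed exceeds the 1094-day cap, so +1094 days → 10 June 2034.
  Examination Delay Credit: +444 days → 28 August 2035.
Terminal disclaimer: TU-884825 expires on the earlier of 20 January 2035 and 28 August 2035.

2035-01-20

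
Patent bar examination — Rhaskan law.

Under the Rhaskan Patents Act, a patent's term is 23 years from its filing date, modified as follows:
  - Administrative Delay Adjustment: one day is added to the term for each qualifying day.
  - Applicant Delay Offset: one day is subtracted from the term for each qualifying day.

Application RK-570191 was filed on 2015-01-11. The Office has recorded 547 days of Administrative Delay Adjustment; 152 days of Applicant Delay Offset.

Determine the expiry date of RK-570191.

Base term: filing date + 23 years → 11 January 2038.
Administrative Delay Adjustment: +547 days → 12 July 2039.
Applicant Delay Offset: −152 days → 10 February 2039.

February 10, 2039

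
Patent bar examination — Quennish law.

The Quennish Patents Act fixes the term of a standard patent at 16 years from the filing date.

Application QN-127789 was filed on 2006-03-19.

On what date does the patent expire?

Filing date + 16 years → 19 March 2022.

2022-03-19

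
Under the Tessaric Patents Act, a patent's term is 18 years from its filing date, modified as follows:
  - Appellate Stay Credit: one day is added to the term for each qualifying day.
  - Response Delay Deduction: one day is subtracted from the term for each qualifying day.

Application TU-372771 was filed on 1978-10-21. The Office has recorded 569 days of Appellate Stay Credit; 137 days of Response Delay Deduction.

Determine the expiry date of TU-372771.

Base term: filing date + 18 years → 21 October 1996.
Appellate Stay Credit: +569 days → 13 May 1998.
Response Delay Deduction: −137 days → 27 December 1997.

1997-12-27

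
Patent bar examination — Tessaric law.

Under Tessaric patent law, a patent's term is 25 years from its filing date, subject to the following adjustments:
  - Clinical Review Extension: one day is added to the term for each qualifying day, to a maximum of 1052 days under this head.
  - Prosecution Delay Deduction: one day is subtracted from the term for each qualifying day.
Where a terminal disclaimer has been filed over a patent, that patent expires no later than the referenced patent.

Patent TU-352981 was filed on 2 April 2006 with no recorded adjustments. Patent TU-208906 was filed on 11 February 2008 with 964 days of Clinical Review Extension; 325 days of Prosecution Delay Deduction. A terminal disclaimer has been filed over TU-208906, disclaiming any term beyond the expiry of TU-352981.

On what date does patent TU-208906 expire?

April 2, 2031

Natural term of TU-208906:
  Base: filing + 25 years → 11 February 2033.
  Clinical Review Extension: 964 days (within the 1052-day cap) → +964 days → 3 October 2035.
  Prosecution Delay Deduction: −325 days → 12 November 2034.
Expiry of referenced patent TU-352981:
  Base: filing + 25 years → 2 April 2031.
Terminal disclaimer: TU-208906 expires on the earlier of 12 November 2034 and 2 April 2031.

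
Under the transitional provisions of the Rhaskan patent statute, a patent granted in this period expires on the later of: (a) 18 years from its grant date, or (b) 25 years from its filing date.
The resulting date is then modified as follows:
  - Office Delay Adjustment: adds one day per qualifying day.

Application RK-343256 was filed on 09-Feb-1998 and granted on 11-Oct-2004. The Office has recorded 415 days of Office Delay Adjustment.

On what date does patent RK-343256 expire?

2024-03-30

(a) grant + 18 years → 11 October 2022.
(b) filing + 25 years → 9 February 2023.
Later of the two: 9 February 2023.
Office Delay Adjustment: +415 days → 30 March 2024.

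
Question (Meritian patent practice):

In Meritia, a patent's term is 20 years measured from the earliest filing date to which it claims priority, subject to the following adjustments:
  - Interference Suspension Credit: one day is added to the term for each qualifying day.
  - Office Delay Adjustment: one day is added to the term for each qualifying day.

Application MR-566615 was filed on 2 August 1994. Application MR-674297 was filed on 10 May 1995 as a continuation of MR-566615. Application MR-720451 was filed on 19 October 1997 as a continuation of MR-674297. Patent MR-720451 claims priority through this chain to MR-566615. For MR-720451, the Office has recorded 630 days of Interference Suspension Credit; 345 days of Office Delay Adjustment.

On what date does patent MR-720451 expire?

2017-04-03

Earliest priority filing: 2 August 1994.
Base term: 2 August 1994 + 20 years → 2 August 2014.
Interference Suspension Credit: +630 days → 23 April 2016.
Office Delay Adjustment: +345 days → 3 April 2017.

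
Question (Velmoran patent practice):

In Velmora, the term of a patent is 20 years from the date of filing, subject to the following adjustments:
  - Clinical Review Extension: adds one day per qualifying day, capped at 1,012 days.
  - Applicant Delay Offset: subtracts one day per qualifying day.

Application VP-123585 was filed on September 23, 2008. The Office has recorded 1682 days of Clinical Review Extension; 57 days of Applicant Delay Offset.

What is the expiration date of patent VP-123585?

Base term: filing date + 20 years → 23 September 2028.
Clinical Review Extension: 1682 days claimed exceeds the 1012-day cap, so +1012 days → 2 July 2031.
Applicant Delay Offset: −57 days → 6 May 2031.

May 6, 2031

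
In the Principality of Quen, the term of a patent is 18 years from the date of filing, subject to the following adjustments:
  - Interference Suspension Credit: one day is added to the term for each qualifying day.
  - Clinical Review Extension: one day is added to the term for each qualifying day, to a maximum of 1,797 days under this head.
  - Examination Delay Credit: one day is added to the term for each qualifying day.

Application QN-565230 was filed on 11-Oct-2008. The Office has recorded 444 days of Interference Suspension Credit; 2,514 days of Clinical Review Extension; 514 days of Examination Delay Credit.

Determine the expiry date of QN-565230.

Base term: filing date + 18 years → 11 October 2026.
Interference Suspension Credit: +444 days → 29 December 2027.
Clinical Review Extension: 2514 days claimed exceeds the 1797-day cap, so +1797 days → 29 November 2032.
Examination Delay Credit: +514 days → 27 April 2034.

April 27, 2034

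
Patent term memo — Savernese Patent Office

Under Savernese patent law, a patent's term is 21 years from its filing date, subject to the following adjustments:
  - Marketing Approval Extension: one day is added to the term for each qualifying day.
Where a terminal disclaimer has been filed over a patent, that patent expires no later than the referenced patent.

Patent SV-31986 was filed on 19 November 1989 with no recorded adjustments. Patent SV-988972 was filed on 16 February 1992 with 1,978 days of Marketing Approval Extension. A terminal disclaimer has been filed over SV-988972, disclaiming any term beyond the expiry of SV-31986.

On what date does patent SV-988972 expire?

Natural term of SV-988972:
  Base: filing + 21 years → 16 February 2013.
  Marketing Approval Extension: +1978 days → 18 July 2018.
Expiry of referenced patent SV-31986:
  Base: filing + 21 years → 19 November 2010.
Terminal disclaimer: SV-988972 expires on the earlier of 18 July 2018 and 19 November 2010.

November 19, 2010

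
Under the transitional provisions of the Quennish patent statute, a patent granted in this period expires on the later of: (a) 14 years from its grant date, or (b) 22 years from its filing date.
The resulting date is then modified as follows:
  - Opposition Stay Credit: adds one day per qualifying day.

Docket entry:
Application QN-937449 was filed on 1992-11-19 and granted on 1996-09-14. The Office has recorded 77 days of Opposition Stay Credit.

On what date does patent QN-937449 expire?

February 4, 2015

(a) grant + 14 years → 14 September 2010.
(b) filing + 22 years → 19 November 2014.
Later of the two: 19 November 2014.
Opposition Stay Credit: +77 days → 4 February 2015.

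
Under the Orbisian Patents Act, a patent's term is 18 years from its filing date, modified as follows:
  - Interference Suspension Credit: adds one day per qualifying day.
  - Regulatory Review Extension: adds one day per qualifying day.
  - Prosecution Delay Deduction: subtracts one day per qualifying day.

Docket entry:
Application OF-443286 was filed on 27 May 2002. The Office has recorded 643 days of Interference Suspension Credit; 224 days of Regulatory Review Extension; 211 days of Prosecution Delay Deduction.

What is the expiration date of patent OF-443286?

Base term: filing date + 18 years → 27 May 2020.
Interference Suspension Credit: +643 days → 1 March 2022.
Regulatory Review Extension: +224 days → 11 October 2022.
Prosecution Delay Deduction: −211 days → 14 March 2022.

2022-03-14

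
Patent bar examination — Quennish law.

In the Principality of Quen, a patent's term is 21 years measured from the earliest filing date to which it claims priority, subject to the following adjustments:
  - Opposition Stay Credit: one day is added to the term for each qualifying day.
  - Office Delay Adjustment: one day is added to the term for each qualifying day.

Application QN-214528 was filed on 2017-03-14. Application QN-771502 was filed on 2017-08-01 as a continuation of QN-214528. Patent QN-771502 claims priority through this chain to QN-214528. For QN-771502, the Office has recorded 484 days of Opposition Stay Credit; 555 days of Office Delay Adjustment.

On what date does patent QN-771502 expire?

2041-01-16

Earliest priority filing: 14 March 2017.
Base term: 14 March 2017 + 21 years → 14 March 2038.
Opposition Stay Credit: +484 days → 11 July 2039.
Office Delay Adjustment: +555 days → 16 January 2041.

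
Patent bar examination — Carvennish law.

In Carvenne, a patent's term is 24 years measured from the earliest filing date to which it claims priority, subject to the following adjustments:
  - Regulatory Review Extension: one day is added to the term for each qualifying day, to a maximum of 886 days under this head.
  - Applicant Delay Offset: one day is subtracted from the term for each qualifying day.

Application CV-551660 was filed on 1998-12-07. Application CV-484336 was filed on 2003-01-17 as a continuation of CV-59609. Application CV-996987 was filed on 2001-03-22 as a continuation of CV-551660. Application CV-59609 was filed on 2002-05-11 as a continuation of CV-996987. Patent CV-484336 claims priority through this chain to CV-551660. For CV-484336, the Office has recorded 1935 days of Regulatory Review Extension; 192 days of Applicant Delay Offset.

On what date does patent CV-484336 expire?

Earliest priority filing: 7 December 1998.
Base term: 7 December 1998 + 24 years → 7 December 2022.
Regulatory Review Extension: 1935 days claimed exceeds the 886-day cap, so +886 days → 11 May 2025.
Applicant Delay Offset: −192 days → 31 October 2024.

2024-10-31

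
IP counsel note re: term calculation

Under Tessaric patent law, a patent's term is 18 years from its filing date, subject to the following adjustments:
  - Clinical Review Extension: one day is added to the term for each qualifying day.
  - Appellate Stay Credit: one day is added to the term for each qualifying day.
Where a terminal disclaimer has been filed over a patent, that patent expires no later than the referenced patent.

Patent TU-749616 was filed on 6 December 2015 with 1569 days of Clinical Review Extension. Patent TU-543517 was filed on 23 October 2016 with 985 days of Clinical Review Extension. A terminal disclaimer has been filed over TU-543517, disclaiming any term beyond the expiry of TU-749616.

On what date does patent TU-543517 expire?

July 4, 2037

Natural term of TU-543517:
  Base: filing + 18 years → 23 October 2034.
  Clinical Review Extension: +985 days → 4 July 2037.
Expiry of referenced patent TU-749616:
  Base: filing + 18 years → 6 December 2033.
  Clinical Review Extension: +1569 days → 24 March 2038.
Terminal disclaimer: TU-543517 expires on the earlier of 4 July 2037 and 24 March 2038.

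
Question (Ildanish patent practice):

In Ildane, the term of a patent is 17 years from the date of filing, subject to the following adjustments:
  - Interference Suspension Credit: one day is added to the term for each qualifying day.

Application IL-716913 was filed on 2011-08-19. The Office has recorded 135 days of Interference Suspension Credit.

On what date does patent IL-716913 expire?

2029-01-01

Base term: filing date + 17 years → 19 August 2028.
Interference Suspension Credit: +135 days → 1 January 2029.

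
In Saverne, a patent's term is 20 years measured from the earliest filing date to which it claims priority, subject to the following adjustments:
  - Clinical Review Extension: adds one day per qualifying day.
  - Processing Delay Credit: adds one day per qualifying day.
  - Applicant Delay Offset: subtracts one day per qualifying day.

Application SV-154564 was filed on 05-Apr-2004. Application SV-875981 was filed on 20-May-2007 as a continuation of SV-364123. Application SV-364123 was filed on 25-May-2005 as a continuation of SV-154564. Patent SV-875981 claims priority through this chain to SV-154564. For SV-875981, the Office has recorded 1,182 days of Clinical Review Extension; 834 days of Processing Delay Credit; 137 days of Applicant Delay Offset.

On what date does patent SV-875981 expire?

Earliest priority filing: 5 April 2004.
Base term: 5 April 2004 + 20 years → 5 April 2024.
Clinical Review Extension: +1182 days → 1 July 2027.
Processing Delay Credit: +834 days → 12 October 2029.
Applicant Delay Offset: −137 days → 28 May 2029.

May 28, 2029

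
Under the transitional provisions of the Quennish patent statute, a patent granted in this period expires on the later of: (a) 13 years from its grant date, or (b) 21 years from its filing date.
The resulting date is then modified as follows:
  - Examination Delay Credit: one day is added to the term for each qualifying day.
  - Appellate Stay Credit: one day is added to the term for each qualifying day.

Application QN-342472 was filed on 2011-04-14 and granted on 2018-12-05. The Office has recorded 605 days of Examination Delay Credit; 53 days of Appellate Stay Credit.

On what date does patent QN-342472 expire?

February 1, 2034

(a) grant + 13 years → 5 December 2031.
(b) filing + 21 years → 14 April 2032.
Later of the two: 14 April 2032.
Examination Delay Credit: +605 days → 10 December 2033.
Appellate Stay Credit: +53 days → 1 February 2034.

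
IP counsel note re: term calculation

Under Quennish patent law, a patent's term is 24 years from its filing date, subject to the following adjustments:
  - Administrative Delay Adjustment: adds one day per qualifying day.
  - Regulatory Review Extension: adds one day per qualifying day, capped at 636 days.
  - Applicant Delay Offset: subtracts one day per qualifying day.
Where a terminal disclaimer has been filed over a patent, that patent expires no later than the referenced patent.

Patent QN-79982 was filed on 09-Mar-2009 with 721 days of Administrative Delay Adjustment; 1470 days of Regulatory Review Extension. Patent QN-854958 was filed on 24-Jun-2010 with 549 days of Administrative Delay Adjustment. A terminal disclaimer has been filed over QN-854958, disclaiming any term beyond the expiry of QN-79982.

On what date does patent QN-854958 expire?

Natural term of QN-854958:
  Base: filing + 24 years → 24 June 2034.
  Administrative Delay Adjustment: +549 days → 25 December 2035.
Expiry of referenced patent QN-79982:
  Base: filing + 24 years → 9 March 2033.
  Administrative Delay Adjustment: +721 days → 28 February 2035.
  Regulatory Review Extension: 1470 days claimed exceeds the 636-day cap, so +636 days → 25 November 2036.
Terminal disclaimer: QN-854958 expires on the earlier of 25 December 2035 and 25 November 2036.

December 25, 2035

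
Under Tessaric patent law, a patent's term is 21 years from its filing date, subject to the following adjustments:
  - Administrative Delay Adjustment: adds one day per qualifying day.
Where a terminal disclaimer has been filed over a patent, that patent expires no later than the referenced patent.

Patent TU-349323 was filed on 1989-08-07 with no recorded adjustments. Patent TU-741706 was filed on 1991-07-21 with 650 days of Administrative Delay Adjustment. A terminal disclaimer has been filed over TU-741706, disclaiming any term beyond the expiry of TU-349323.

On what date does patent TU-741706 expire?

Natural term of TU-741706:
  Base: filing + 21 years → 21 July 2012.
  Administrative Delay Adjustment: +650 days → 2 May 2014.
Expiry of referenced patent TU-349323:
  Base: filing + 21 years → 7 August 2010.
Terminal disclaimer: TU-741706 expires on the earlier of 2 May 2014 and 7 August 2010.

2010-08-07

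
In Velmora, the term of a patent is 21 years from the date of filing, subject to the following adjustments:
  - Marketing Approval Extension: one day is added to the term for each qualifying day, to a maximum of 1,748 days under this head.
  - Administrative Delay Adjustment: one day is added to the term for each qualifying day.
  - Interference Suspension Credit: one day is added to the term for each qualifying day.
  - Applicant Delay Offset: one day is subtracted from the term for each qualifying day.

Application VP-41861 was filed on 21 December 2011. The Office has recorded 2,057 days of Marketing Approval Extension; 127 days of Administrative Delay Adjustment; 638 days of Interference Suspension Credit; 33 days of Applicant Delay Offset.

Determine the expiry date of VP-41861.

Base term: filing date + 21 years → 21 December 2032.
Marketing Approval Extension: 2057 days claimed exceeds the 1748-day cap, so +1748 days → 4 October 2037.
Administrative Delay Adjustment: +127 days → 8 February 2038.
Interference Suspension Credit: +638 days → 8 November 2039.
Applicant Delay Offset: −33 days → 6 October 2039.

October 6, 2039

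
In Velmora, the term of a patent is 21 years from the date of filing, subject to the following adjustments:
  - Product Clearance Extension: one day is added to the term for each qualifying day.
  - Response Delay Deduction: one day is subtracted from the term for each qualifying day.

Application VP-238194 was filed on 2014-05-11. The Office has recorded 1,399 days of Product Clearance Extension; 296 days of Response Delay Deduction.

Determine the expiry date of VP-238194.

Base term: filing date + 21 years → 11 May 2035.
Product Clearance Extension: +1399 days → 10 March 2039.
Response Delay Deduction: −296 days → 18 May 2038.

May 18, 2038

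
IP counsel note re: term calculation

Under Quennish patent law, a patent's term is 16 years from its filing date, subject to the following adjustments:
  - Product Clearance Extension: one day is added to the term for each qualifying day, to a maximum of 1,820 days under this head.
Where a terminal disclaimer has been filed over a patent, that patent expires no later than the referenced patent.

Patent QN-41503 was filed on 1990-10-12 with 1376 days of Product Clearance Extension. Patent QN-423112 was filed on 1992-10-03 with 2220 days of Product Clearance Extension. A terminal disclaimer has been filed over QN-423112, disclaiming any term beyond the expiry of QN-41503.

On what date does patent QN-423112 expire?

2010-07-19

Natural term of QN-423112:
  Base: filing + 16 years → 3 October 2008.
  Product Clearance Extension: 2220 days claimed exceeds the 1820-day cap, so +1820 days → 27 September 2013.
Expiry of referenced patent QN-41503:
  Base: filing + 16 years → 12 October 2006.
  Product Clearance Extension: 1376 days (within the 1820-day cap) → +1376 days → 19 July 2010.
Terminal disclaimer: QN-423112 expires on the earlier of 27 September 2013 and 19 July 2010.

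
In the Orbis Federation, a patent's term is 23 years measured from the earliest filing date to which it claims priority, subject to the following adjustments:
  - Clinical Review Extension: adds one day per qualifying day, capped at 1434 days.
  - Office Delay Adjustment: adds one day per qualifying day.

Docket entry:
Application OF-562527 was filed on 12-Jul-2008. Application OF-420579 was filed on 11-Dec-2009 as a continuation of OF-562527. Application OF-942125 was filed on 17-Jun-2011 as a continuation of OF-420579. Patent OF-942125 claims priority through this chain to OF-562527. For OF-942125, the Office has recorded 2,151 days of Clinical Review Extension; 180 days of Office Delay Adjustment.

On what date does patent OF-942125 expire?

2035-12-12

Earliest priority filing: 12 July 2008.
Base term: 12 July 2008 + 23 years → 12 July 2031.
Clinical Review Extension: 2151 days claimed exceeds the 1434-day cap, so +1434 days → 15 June 2035.
Office Delay Adjustment: +180 days → 12 December 2035.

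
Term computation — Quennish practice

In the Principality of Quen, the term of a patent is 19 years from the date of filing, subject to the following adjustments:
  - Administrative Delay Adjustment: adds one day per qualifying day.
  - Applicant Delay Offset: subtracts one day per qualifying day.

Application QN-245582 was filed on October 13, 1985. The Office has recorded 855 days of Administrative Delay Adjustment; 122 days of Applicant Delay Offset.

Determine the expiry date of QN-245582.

October 16, 2006

Base term: filing date + 19 years → 13 October 2004.
Administrative Delay Adjustment: +855 days → 15 February 2007.
Applicant Delay Offset: −122 days → 16 October 2006.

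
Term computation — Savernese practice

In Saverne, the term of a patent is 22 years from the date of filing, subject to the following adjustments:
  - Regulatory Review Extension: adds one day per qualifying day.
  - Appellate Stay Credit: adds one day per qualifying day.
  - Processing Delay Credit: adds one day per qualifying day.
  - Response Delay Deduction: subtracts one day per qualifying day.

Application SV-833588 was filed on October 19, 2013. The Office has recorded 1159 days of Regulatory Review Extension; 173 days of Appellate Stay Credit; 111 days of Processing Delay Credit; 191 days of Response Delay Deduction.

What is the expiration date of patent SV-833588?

March 24, 2039

Base term: filing date + 22 years → 19 October 2035.
Regulatory Review Extension: +1159 days → 21 December 2038.
Appellate Stay Credit: +173 days → 12 June 2039.
Processing Delay Credit: +111 days → 1 October 2039.
Response Delay Deduction: −191 days → 24 March 2039.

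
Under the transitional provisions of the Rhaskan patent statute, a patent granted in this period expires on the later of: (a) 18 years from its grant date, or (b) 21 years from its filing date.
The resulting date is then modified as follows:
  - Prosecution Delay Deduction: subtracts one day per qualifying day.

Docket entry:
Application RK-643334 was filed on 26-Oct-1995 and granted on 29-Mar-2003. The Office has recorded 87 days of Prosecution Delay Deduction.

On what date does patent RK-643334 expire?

January 1, 2021

(a) grant + 18 years → 29 March 2021.
(b) filing + 21 years → 26 October 2016.
Later of the two: 29 March 2021.
Prosecution Delay Deduction: −87 days → 1 January 2021.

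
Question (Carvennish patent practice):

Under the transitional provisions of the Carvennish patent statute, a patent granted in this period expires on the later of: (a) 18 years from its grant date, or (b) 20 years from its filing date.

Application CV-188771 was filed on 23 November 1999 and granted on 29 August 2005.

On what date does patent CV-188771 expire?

August 29, 2023

(a) grant + 18 years → 29 August 2023.
(b) filing + 20 years → 23 November 2019.
Later of the two: 29 August 2023.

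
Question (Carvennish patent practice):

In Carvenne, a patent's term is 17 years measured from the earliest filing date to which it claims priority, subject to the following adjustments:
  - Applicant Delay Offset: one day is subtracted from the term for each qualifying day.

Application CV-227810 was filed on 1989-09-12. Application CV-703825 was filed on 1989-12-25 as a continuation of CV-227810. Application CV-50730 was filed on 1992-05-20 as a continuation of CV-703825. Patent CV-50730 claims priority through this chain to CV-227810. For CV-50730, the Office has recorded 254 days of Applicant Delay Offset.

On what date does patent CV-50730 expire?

Earliest priority filing: 12 September 1989.
Base term: 12 September 1989 + 17 years → 12 September 2006.
Applicant Delay Offset: −254 days → 1 January 2006.

2006-01-01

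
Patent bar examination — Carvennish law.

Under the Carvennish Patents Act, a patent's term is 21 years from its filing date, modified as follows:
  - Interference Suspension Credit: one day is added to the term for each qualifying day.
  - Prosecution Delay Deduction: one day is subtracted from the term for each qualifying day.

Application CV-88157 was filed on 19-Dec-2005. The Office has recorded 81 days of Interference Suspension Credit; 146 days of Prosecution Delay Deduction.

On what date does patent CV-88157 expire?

2026-10-15

Base term: filing date + 21 years → 19 December 2026.
Interference Suspension Credit: +81 days → 10 March 2027.
Prosecution Delay Deduction: −146 days → 15 October 2026.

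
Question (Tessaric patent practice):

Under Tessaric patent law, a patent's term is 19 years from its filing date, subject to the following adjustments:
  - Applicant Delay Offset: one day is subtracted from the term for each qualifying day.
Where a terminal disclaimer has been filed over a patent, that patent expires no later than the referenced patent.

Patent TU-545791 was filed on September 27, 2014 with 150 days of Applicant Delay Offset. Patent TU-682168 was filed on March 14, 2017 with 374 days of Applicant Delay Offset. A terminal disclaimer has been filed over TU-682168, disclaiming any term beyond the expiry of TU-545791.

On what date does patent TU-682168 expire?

Natural term of TU-682168:
  Base: filing + 19 years → 14 March 2036.
  Applicant Delay Offset: −374 days → 6 March 2035.
Expiry of referenced patent TU-545791:
  Base: filing + 19 years → 27 September 2033.
  Applicant Delay Offset: −150 days → 30 April 2033.
Terminal disclaimer: TU-682168 expires on the earlier of 6 March 2035 and 30 April 2033.

April 30, 2033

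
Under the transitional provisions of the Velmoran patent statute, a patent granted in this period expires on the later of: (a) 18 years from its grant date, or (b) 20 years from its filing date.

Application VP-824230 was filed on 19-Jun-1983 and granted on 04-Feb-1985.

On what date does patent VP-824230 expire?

2003-06-19

(a) grant + 18 years → 4 February 2003.
(b) filing + 20 years → 19 June 2003.
Later of the two: 19 June 2003.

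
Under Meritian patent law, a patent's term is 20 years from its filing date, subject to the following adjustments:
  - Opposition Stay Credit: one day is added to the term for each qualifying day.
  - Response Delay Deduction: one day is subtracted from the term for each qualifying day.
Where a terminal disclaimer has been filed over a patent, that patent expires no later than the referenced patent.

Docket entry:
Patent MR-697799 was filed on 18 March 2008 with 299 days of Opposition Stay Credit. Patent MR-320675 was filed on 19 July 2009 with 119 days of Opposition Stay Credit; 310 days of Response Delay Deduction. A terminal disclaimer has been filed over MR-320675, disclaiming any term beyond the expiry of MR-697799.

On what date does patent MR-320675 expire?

Natural term of MR-320675:
  Base: filing + 20 years → 19 July 2029.
  Opposition Stay Credit: +119 days → 15 November 2029.
  Response Delay Deduction: −310 days → 9 January 2029.
Expiry of referenced patent MR-697799:
  Base: filing + 20 years → 18 March 2028.
  Opposition Stay Credit: +299 days → 11 January 2029.
Terminal disclaimer: MR-320675 expires on the earlier of 9 January 2029 and 11 January 2029.

2029-01-09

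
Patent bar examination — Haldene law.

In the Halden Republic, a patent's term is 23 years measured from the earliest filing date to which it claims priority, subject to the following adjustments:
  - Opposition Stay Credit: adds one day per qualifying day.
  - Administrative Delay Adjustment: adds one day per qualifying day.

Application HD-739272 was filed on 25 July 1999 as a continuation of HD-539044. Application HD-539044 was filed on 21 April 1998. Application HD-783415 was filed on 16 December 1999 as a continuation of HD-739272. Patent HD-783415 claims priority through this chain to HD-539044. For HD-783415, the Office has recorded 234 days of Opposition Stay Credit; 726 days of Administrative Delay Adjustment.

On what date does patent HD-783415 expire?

Earliest priority filing: 21 April 1998.
Base term: 21 April 1998 + 23 years → 21 April 2021.
Opposition Stay Credit: +234 days → 11 December 2021.
Administrative Delay Adjustment: +726 days → 7 December 2023.

2023-12-07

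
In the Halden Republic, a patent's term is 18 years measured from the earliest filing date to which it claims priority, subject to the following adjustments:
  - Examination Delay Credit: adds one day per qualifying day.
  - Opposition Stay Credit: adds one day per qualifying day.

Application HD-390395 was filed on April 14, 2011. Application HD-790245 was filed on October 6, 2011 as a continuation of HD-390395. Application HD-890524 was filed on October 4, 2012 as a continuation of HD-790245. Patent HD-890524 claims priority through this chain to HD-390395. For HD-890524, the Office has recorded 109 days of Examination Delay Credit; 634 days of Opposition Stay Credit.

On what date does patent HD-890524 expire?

April 27, 2031

Earliest priority filing: 14 April 2011.
Base term: 14 April 2011 + 18 years → 14 April 2029.
Examination Delay Credit: +109 days → 1 August 2029.
Opposition Stay Credit: +634 days → 27 April 2031.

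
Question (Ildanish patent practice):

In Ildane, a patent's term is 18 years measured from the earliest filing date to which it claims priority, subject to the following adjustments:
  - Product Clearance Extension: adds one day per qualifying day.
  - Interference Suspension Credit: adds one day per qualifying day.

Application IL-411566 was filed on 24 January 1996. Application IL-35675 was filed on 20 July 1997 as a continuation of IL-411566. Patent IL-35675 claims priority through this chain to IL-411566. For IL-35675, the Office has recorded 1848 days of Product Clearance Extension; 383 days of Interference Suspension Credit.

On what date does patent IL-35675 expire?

2020-03-04

Earliest priority filing: 24 January 1996.
Base term: 24 January 1996 + 18 years → 24 January 2014.
Product Clearance Extension: +1848 days → 15 February 2019.
Interference Suspension Credit: +383 days → 4 March 2020.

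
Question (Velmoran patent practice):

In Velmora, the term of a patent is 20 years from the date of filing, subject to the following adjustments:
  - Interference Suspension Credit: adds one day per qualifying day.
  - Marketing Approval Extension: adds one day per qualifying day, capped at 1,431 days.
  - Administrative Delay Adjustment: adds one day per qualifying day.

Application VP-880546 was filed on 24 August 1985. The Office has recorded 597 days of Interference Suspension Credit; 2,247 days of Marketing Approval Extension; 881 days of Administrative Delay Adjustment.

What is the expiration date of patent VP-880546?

August 11, 2013

Base term: filing date + 20 years → 24 August 2005.
Interference Suspension Credit: +597 days → 13 April 2007.
Marketing Approval Extension: 2247 days claimed exceeds the 1431-day cap, so +1431 days → 14 March 2011.
Administrative Delay Adjustment: +881 days → 11 August 2013.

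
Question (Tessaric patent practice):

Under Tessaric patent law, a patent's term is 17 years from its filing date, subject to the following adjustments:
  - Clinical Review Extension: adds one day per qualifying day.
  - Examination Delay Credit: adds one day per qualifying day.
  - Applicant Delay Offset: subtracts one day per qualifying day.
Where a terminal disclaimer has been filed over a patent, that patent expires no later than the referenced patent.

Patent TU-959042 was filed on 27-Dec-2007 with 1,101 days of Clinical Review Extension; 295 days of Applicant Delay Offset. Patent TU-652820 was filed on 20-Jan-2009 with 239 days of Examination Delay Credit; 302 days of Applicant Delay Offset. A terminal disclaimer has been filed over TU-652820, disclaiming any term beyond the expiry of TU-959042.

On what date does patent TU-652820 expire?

Natural term of TU-652820:
  Base: filing + 17 years → 20 January 2026.
  Examination Delay Credit: +239 days → 16 September 2026.
  Applicant Delay Offset: −302 days → 18 November 2025.
Expiry of referenced patent TU-959042:
  Base: filing + 17 years → 27 December 2024.
  Clinical Review Extension: +1101 days → 2 January 2028.
  Applicant Delay Offset: −295 days → 13 March 2027.
Terminal disclaimer: TU-652820 expires on the earlier of 18 November 2025 and 13 March 2027.

2025-11-18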